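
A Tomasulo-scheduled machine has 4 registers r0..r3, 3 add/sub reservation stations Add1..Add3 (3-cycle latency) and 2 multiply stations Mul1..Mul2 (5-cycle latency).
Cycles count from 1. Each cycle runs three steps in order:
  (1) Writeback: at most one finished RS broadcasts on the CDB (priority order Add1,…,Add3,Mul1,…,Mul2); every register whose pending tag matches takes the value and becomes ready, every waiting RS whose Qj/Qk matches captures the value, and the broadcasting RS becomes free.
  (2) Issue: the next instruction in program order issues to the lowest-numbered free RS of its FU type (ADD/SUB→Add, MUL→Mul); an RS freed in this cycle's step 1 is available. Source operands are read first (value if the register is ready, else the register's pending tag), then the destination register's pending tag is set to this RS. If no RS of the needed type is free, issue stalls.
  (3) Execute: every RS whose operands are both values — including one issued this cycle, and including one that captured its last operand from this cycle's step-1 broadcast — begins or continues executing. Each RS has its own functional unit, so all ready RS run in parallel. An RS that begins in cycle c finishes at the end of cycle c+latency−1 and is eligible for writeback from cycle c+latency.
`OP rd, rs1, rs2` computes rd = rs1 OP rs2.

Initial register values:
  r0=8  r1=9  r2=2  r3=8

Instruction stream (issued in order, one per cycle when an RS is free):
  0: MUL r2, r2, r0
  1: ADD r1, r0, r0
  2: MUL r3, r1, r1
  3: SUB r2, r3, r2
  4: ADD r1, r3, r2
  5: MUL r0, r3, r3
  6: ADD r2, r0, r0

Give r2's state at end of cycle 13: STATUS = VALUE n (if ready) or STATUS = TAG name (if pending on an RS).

  c1: issue MUL r2<-Mul1  regs: r0:8,r1:9,r2:Mul1,r3:8
  c2: issue ADD r1<-Add1  regs: r0:8,r1:Add1,r2:Mul1,r3:8
  c3: issue MUL r3<-Mul2  regs: r0:8,r1:Add1,r2:Mul1,r3:Mul2
  c4: issue SUB r2<-Add2  regs: r0:8,r1:Add1,r2:Add2,r3:Mul2
  c5: CDB Add1=16; issue ADD r1<-Add1  regs: r0:8,r1:Add1,r2:Add2,r3:Mul2
  c6: CDB Mul1=16; issue MUL r0<-Mul1  regs: r0:Mul1,r1:Add1,r2:Add2,r3:Mul2
  c7: issue ADD r2<-Add3  regs: r0:Mul1,r1:Add1,r2:Add3,r3:Mul2
  c8: -  regs: r0:Mul1,r1:Add1,r2:Add3,r3:Mul2
  c9: -  regs: r0:Mul1,r1:Add1,r2:Add3,r3:Mul2
  c10: CDB Mul2=256  regs: r0:Mul1,r1:Add1,r2:Add3,r3:256
  c11: -  regs: r0:Mul1,r1:Add1,r2:Add3,r3:256
  c12: -  regs: r0:Mul1,r1:Add1,r2:Add3,r3:256
  c13: CDB Add2=240  regs: r0:Mul1,r1:Add1,r2:Add3,r3:256

STATUS = TAG Add3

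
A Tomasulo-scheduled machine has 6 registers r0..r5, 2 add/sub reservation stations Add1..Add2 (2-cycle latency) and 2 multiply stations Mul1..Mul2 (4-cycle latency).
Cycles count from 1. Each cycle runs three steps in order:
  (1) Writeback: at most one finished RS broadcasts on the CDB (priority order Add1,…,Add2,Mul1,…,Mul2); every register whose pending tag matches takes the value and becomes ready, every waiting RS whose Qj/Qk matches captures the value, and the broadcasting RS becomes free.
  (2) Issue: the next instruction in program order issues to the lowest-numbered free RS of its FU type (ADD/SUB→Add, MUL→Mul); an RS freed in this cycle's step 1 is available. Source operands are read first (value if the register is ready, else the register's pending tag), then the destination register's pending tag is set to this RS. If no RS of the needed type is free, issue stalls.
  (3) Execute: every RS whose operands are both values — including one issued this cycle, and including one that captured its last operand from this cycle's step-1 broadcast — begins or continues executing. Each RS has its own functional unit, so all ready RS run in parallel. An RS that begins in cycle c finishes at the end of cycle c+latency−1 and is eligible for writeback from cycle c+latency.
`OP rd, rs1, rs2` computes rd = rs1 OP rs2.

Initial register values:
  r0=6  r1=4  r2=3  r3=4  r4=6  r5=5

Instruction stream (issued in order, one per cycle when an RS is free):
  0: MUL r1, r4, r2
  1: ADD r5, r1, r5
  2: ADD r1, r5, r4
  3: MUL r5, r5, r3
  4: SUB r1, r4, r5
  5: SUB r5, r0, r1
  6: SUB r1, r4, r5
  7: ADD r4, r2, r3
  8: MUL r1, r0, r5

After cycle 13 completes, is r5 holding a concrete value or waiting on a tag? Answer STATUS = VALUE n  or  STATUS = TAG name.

  c1: issue MUL r1<-Mul1  regs: r0:6,r1:Mul1,r2:3,r3:4,r4:6,r5:5
  c2: issue ADD r5<-Add1  regs: r0:6,r1:Mul1,r2:3,r3:4,r4:6,r5:Add1
  c3: issue ADD r1<-Add2  regs: r0:6,r1:Add2,r2:3,r3:4,r4:6,r5:Add1
  c4: issue MUL r5<-Mul2  regs: r0:6,r1:Add2,r2:3,r3:4,r4:6,r5:Mul2
  c5: CDB Mul1=18; stall  regs: r0:6,r1:Add2,r2:3,r3:4,r4:6,r5:Mul2
  c6: stall  regs: r0:6,r1:Add2,r2:3,r3:4,r4:6,r5:Mul2
  c7: CDB Add1=23; issue SUB r1<-Add1  regs: r0:6,r1:Add1,r2:3,r3:4,r4:6,r5:Mul2
  c8: stall  regs: r0:6,r1:Add1,r2:3,r3:4,r4:6,r5:Mul2
  c9: CDB Add2=29; issue SUB r5<-Add2  regs: r0:6,r1:Add1,r2:3,r3:4,r4:6,r5:Add2
  c10: stall  regs: r0:6,r1:Add1,r2:3,r3:4,r4:6,r5:Add2
  c11: CDB Mul2=92; stall  regs: r0:6,r1:Add1,r2:3,r3:4,r4:6,r5:Add2
  c12: stall  regs: r0:6,r1:Add1,r2:3,r3:4,r4:6,r5:Add2
  c13: CDB Add1=-86; issue SUB r1<-Add1  regs: r0:6,r1:Add1,r2:3,r3:4,r4:6,r5:Add2

STATUS = TAG Add2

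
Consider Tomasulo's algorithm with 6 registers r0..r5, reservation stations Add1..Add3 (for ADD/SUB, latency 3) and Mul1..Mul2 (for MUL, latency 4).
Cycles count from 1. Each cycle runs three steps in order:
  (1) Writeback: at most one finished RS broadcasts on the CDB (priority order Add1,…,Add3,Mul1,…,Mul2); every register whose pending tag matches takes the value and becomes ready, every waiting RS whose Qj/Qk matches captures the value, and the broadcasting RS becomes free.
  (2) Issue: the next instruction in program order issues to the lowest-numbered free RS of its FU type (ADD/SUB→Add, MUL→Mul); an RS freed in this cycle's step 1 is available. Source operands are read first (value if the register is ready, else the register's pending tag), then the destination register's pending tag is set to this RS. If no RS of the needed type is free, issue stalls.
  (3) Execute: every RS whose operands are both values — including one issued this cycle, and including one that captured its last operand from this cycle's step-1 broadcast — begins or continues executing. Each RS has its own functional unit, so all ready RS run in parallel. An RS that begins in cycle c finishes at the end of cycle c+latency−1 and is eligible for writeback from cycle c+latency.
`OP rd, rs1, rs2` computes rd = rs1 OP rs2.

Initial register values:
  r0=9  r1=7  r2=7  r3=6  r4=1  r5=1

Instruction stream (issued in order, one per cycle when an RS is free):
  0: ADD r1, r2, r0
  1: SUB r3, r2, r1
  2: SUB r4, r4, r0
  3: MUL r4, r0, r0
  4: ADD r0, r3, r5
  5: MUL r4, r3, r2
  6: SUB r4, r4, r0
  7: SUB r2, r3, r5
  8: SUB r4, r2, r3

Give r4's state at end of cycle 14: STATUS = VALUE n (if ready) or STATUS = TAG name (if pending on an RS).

  c1: issue ADD r1<-Add1  regs: r0:9,r1:Add1,r2:7,r3:6,r4:1,r5:1
  c2: issue SUB r3<-Add2  regs: r0:9,r1:Add1,r2:7,r3:Add2,r4:1,r5:1
  c3: issue SUB r4<-Add3  regs: r0:9,r1:Add1,r2:7,r3:Add2,r4:Add3,r5:1
  c4: CDB Add1=16; issue MUL r4<-Mul1  regs: r0:9,r1:16,r2:7,r3:Add2,r4:Mul1,r5:1
  c5: issue ADD r0<-Add1  regs: r0:Add1,r1:16,r2:7,r3:Add2,r4:Mul1,r5:1
  c6: CDB Add3=-8; issue MUL r4<-Mul2  regs: r0:Add1,r1:16,r2:7,r3:Add2,r4:Mul2,r5:1
  c7: CDB Add2=-9; issue SUB r4<-Add2  regs: r0:Add1,r1:16,r2:7,r3:-9,r4:Add2,r5:1
  c8: CDB Mul1=81; issue SUB r2<-Add3  regs: r0:Add1,r1:16,r2:Add3,r3:-9,r4:Add2,r5:1
  c9: stall  regs: r0:Add1,r1:16,r2:Add3,r3:-9,r4:Add2,r5:1
  c10: CDB Add1=-8; issue SUB r4<-Add1  regs: r0:-8,r1:16,r2:Add3,r3:-9,r4:Add1,r5:1
  c11: CDB Add3=-10  regs: r0:-8,r1:16,r2:-10,r3:-9,r4:Add1,r5:1
  c12: CDB Mul2=-63  regs: r0:-8,r1:16,r2:-10,r3:-9,r4:Add1,r5:1
  c13: -  regs: r0:-8,r1:16,r2:-10,r3:-9,r4:Add1,r5:1
  c14: CDB Add1=-1  regs: r0:-8,r1:16,r2:-10,r3:-9,r4:-1,r5:1

STATUS = VALUE -1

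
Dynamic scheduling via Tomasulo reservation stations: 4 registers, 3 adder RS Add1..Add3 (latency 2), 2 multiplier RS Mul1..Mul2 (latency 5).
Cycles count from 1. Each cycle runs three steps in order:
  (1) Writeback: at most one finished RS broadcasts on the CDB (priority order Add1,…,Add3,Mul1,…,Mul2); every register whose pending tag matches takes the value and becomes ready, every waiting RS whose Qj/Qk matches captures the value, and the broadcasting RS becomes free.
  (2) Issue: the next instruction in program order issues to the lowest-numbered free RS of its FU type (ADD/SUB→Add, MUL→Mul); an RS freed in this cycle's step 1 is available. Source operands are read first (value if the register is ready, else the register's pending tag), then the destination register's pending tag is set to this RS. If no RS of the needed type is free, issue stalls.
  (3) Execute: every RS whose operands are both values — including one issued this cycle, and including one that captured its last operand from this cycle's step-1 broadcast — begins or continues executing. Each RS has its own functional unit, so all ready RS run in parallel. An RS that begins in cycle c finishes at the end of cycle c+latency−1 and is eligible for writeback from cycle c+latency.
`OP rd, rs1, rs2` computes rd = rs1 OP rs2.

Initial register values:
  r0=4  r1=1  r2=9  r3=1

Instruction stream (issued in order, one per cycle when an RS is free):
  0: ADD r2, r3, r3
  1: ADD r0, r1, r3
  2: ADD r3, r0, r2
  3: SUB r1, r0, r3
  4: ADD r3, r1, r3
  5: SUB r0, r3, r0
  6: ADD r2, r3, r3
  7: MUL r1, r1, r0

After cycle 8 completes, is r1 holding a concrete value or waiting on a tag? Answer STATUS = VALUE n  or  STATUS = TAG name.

c1: issue ADD r2<-Add1 | r0:4,r1:1,r2:Add1,r3:1
c2: issue ADD r0<-Add2 | r0:Add2,r1:1,r2:Add1,r3:1
c3: CDB Add1=2; issue ADD r3<-Add1 | r0:Add2,r1:1,r2:2,r3:Add1
c4: CDB Add2=2; issue SUB r1<-Add2 | r0:2,r1:Add2,r2:2,r3:Add1
c5: issue ADD r3<-Add3 | r0:2,r1:Add2,r2:2,r3:Add3
c6: CDB Add1=4; issue SUB r0<-Add1 | r0:Add1,r1:Add2,r2:2,r3:Add3
c7: stall | r0:Add1,r1:Add2,r2:2,r3:Add3
c8: CDB Add2=-2; issue ADD r2<-Add2 | r0:Add1,r1:-2,r2:Add2,r3:Add3

STATUS = VALUE -2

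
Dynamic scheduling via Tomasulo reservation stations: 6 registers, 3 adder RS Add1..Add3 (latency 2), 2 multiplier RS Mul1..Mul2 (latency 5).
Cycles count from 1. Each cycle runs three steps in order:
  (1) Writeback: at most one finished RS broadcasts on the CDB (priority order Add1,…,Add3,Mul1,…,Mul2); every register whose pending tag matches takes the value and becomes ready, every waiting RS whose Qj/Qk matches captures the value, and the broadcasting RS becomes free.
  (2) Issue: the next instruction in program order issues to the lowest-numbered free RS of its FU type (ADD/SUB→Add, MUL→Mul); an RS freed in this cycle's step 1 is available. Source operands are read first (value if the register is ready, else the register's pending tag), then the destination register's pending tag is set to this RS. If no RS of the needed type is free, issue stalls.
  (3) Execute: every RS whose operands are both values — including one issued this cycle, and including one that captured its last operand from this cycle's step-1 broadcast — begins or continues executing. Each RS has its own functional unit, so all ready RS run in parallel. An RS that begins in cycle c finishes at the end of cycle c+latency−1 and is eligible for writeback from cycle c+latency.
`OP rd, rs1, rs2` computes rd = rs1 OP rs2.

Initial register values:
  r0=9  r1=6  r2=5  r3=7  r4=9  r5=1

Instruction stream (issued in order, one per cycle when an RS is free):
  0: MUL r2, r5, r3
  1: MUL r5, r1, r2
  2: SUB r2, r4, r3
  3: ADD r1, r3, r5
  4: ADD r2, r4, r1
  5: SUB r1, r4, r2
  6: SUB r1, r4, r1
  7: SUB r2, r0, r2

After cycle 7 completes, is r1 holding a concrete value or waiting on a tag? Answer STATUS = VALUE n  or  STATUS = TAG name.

STATUS = TAG Add3

cycle 1: issue MUL r2<-Mul1 // r0:9,r1:6,r2:Mul1,r3:7,r4:9,r5:1
cycle 2: issue MUL r5<-Mul2 // r0:9,r1:6,r2:Mul1,r3:7,r4:9,r5:Mul2
cycle 3: issue SUB r2<-Add1 // r0:9,r1:6,r2:Add1,r3:7,r4:9,r5:Mul2
cycle 4: issue ADD r1<-Add2 // r0:9,r1:Add2,r2:Add1,r3:7,r4:9,r5:Mul2
cycle 5: CDB Add1=2; issue ADD r2<-Add1 // r0:9,r1:Add2,r2:Add1,r3:7,r4:9,r5:Mul2
cycle 6: CDB Mul1=7; issue SUB r1<-Add3 // r0:9,r1:Add3,r2:Add1,r3:7,r4:9,r5:Mul2
cycle 7: stall // r0:9,r1:Add3,r2:Add1,r3:7,r4:9,r5:Mul2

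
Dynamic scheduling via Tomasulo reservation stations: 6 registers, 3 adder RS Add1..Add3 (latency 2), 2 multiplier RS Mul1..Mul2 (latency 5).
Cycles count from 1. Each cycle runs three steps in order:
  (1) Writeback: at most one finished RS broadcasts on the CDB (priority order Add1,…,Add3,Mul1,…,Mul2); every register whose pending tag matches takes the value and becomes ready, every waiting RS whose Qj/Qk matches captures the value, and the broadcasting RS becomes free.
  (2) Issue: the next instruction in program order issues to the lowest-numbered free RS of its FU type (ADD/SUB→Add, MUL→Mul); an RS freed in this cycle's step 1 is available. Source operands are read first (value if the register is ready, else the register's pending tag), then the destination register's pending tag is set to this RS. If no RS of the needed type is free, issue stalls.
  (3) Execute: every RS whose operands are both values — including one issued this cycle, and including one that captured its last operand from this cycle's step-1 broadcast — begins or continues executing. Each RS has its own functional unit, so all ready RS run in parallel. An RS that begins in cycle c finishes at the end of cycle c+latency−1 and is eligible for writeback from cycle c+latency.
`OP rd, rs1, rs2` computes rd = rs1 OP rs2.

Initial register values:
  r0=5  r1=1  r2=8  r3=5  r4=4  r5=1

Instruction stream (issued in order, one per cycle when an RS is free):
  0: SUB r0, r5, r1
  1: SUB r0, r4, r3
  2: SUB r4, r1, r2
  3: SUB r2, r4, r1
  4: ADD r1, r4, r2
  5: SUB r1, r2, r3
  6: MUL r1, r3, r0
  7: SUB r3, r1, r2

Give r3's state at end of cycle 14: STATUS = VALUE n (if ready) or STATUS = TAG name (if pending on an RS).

STATUS = VALUE 3

  c1: issue SUB r0<-Add1  regs: r0:Add1,r1:1,r2:8,r3:5,r4:4,r5:1
  c2: issue SUB r0<-Add2  regs: r0:Add2,r1:1,r2:8,r3:5,r4:4,r5:1
  c3: CDB Add1=0; issue SUB r4<-Add1  regs: r0:Add2,r1:1,r2:8,r3:5,r4:Add1,r5:1
  c4: CDB Add2=-1; issue SUB r2<-Add2  regs: r0:-1,r1:1,r2:Add2,r3:5,r4:Add1,r5:1
  c5: CDB Add1=-7; issue ADD r1<-Add1  regs: r0:-1,r1:Add1,r2:Add2,r3:5,r4:-7,r5:1
  c6: issue SUB r1<-Add3  regs: r0:-1,r1:Add3,r2:Add2,r3:5,r4:-7,r5:1
  c7: CDB Add2=-8; issue MUL r1<-Mul1  regs: r0:-1,r1:Mul1,r2:-8,r3:5,r4:-7,r5:1
  c8: issue SUB r3<-Add2  regs: r0:-1,r1:Mul1,r2:-8,r3:Add2,r4:-7,r5:1
  c9: CDB Add1=-15  regs: r0:-1,r1:Mul1,r2:-8,r3:Add2,r4:-7,r5:1
  c10: CDB Add3=-13  regs: r0:-1,r1:Mul1,r2:-8,r3:Add2,r4:-7,r5:1
  c11: -  regs: r0:-1,r1:Mul1,r2:-8,r3:Add2,r4:-7,r5:1
  c12: CDB Mul1=-5  regs: r0:-1,r1:-5,r2:-8,r3:Add2,r4:-7,r5:1
  c13: -  regs: r0:-1,r1:-5,r2:-8,r3:Add2,r4:-7,r5:1
  c14: CDB Add2=3  regs: r0:-1,r1:-5,r2:-8,r3:3,r4:-7,r5:1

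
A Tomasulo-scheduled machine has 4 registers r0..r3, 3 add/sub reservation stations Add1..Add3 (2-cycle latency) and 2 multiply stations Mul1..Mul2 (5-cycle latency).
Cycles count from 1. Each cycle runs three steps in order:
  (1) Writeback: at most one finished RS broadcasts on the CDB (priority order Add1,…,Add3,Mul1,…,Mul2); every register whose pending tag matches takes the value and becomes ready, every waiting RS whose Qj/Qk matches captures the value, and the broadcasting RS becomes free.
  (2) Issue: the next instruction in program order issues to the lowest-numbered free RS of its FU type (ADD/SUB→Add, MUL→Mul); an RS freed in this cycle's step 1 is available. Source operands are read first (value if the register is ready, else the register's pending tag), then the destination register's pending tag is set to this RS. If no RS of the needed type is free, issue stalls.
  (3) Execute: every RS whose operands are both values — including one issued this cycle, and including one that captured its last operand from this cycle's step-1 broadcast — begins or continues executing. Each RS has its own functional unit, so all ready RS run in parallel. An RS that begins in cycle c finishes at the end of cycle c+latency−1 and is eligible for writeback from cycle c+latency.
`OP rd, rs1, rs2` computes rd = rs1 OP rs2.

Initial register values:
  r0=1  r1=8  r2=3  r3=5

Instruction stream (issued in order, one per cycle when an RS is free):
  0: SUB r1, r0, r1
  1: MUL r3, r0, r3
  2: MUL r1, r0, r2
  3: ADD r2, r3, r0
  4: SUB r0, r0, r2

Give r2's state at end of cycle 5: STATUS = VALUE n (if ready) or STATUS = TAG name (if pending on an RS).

STATUS = TAG Add1

  c1: issue SUB r1<-Add1  regs: r0:1,r1:Add1,r2:3,r3:5
  c2: issue MUL r3<-Mul1  regs: r0:1,r1:Add1,r2:3,r3:Mul1
  c3: CDB Add1=-7; issue MUL r1<-Mul2  regs: r0:1,r1:Mul2,r2:3,r3:Mul1
  c4: issue ADD r2<-Add1  regs: r0:1,r1:Mul2,r2:Add1,r3:Mul1
  c5: issue SUB r0<-Add2  regs: r0:Add2,r1:Mul2,r2:Add1,r3:Mul1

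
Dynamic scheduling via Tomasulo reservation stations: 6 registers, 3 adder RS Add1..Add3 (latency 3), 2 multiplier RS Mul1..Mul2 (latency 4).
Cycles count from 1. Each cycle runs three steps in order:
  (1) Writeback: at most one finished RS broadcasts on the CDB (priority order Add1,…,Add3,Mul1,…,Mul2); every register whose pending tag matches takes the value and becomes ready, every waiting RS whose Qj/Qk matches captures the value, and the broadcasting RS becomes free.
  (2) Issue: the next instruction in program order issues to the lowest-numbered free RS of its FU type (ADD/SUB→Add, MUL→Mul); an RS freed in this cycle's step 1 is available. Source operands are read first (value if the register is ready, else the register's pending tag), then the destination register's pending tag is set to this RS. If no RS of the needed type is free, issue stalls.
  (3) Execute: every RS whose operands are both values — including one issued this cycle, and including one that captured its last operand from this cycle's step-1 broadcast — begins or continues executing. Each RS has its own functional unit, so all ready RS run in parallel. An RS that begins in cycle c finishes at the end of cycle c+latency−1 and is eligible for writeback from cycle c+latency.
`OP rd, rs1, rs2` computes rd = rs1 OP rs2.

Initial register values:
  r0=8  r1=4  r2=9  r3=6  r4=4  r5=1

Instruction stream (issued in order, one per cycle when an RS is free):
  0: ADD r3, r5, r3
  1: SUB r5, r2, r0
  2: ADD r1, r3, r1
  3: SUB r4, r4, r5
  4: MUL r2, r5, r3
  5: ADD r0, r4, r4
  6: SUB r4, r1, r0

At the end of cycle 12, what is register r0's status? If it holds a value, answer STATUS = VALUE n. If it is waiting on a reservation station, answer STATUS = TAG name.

STATUS = VALUE 6

  c1: issue ADD r3<-Add1  regs: r0:8,r1:4,r2:9,r3:Add1,r4:4,r5:1
  c2: issue SUB r5<-Add2  regs: r0:8,r1:4,r2:9,r3:Add1,r4:4,r5:Add2
  c3: issue ADD r1<-Add3  regs: r0:8,r1:Add3,r2:9,r3:Add1,r4:4,r5:Add2
  c4: CDB Add1=7; issue SUB r4<-Add1  regs: r0:8,r1:Add3,r2:9,r3:7,r4:Add1,r5:Add2
  c5: CDB Add2=1; issue MUL r2<-Mul1  regs: r0:8,r1:Add3,r2:Mul1,r3:7,r4:Add1,r5:1
  c6: issue ADD r0<-Add2  regs: r0:Add2,r1:Add3,r2:Mul1,r3:7,r4:Add1,r5:1
  c7: CDB Add3=11; issue SUB r4<-Add3  regs: r0:Add2,r1:11,r2:Mul1,r3:7,r4:Add3,r5:1
  c8: CDB Add1=3  regs: r0:Add2,r1:11,r2:Mul1,r3:7,r4:Add3,r5:1
  c9: CDB Mul1=7  regs: r0:Add2,r1:11,r2:7,r3:7,r4:Add3,r5:1
  c10: -  regs: r0:Add2,r1:11,r2:7,r3:7,r4:Add3,r5:1
  c11: CDB Add2=6  regs: r0:6,r1:11,r2:7,r3:7,r4:Add3,r5:1
  c12: -  regs: r0:6,r1:11,r2:7,r3:7,r4:Add3,r5:1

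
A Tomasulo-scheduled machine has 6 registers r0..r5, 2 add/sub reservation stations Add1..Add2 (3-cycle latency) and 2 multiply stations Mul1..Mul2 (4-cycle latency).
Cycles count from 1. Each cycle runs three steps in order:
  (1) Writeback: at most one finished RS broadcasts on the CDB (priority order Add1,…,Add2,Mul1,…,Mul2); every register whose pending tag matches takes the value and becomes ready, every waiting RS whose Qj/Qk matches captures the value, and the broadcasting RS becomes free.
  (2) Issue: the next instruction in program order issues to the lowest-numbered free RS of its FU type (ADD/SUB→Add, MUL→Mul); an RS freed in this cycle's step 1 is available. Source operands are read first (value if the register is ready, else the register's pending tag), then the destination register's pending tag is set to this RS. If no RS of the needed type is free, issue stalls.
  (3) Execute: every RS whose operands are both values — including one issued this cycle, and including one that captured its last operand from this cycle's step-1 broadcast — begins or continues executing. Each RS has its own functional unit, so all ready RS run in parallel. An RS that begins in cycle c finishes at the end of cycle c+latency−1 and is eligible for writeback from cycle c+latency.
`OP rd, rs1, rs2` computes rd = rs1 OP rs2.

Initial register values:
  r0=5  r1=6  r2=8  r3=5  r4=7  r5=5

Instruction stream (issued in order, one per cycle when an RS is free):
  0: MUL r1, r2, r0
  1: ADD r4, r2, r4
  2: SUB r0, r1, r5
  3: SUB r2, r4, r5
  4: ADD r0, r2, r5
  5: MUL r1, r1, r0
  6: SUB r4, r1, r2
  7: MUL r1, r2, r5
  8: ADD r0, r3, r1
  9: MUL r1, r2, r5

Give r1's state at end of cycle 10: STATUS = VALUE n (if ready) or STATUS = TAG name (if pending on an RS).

  c1: issue MUL r1<-Mul1  regs: r0:5,r1:Mul1,r2:8,r3:5,r4:7,r5:5
  c2: issue ADD r4<-Add1  regs: r0:5,r1:Mul1,r2:8,r3:5,r4:Add1,r5:5
  c3: issue SUB r0<-Add2  regs: r0:Add2,r1:Mul1,r2:8,r3:5,r4:Add1,r5:5
  c4: stall  regs: r0:Add2,r1:Mul1,r2:8,r3:5,r4:Add1,r5:5
  c5: CDB Add1=15; issue SUB r2<-Add1  regs: r0:Add2,r1:Mul1,r2:Add1,r3:5,r4:15,r5:5
  c6: CDB Mul1=40; stall  regs: r0:Add2,r1:40,r2:Add1,r3:5,r4:15,r5:5
  c7: stall  regs: r0:Add2,r1:40,r2:Add1,r3:5,r4:15,r5:5
  c8: CDB Add1=10; issue ADD r0<-Add1  regs: r0:Add1,r1:40,r2:10,r3:5,r4:15,r5:5
  c9: CDB Add2=35; issue MUL r1<-Mul1  regs: r0:Add1,r1:Mul1,r2:10,r3:5,r4:15,r5:5
  c10: issue SUB r4<-Add2  regs: r0:Add1,r1:Mul1,r2:10,r3:5,r4:Add2,r5:5

STATUS = TAG Mul1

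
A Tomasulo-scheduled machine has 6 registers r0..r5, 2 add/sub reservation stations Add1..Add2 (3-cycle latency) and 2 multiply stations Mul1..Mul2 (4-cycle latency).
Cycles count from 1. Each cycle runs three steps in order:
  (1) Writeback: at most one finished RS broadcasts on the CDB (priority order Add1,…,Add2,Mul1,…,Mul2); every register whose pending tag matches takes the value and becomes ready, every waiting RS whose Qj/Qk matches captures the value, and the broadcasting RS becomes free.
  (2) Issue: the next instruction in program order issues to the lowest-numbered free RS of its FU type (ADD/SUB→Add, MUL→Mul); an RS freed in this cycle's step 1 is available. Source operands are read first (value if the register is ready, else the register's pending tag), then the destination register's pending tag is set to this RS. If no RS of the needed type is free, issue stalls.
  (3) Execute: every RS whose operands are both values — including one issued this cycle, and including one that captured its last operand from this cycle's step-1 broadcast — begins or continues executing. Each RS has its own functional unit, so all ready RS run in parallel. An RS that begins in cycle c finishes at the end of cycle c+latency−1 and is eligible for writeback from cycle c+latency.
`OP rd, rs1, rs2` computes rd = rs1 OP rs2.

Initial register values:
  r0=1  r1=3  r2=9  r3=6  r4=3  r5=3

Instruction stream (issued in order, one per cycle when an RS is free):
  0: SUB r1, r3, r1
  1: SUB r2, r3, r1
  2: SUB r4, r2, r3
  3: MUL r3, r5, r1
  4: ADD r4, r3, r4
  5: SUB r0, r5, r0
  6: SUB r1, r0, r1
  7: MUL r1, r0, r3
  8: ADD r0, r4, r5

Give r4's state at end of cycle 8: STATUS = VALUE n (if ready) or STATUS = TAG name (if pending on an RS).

  c1: issue SUB r1<-Add1  regs: r0:1,r1:Add1,r2:9,r3:6,r4:3,r5:3
  c2: issue SUB r2<-Add2  regs: r0:1,r1:Add1,r2:Add2,r3:6,r4:3,r5:3
  c3: stall  regs: r0:1,r1:Add1,r2:Add2,r3:6,r4:3,r5:3
  c4: CDB Add1=3; issue SUB r4<-Add1  regs: r0:1,r1:3,r2:Add2,r3:6,r4:Add1,r5:3
  c5: issue MUL r3<-Mul1  regs: r0:1,r1:3,r2:Add2,r3:Mul1,r4:Add1,r5:3
  c6: stall  regs: r0:1,r1:3,r2:Add2,r3:Mul1,r4:Add1,r5:3
  c7: CDB Add2=3; issue ADD r4<-Add2  regs: r0:1,r1:3,r2:3,r3:Mul1,r4:Add2,r5:3
  c8: stall  regs: r0:1,r1:3,r2:3,r3:Mul1,r4:Add2,r5:3

STATUS = TAG Add2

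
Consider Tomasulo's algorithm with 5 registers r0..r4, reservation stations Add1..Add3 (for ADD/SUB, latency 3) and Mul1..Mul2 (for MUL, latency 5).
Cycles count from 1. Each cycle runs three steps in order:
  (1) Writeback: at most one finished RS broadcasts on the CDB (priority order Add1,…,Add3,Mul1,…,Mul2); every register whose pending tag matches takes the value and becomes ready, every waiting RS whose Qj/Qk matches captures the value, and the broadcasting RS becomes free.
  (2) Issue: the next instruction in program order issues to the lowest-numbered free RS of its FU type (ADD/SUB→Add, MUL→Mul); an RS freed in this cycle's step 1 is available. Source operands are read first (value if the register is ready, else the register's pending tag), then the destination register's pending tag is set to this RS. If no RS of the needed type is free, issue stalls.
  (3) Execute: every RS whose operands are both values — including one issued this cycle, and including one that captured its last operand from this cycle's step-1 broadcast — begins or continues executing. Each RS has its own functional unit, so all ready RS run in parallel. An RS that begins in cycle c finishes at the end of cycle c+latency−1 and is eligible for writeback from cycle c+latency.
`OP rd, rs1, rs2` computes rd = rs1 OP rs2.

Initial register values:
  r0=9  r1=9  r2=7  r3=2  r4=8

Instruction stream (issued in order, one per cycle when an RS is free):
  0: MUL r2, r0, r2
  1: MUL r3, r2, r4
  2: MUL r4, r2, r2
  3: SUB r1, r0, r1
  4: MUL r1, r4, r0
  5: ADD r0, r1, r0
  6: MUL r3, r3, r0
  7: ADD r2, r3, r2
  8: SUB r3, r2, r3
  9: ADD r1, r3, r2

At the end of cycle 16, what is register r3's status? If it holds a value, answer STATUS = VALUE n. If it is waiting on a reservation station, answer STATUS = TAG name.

cycle 1: issue MUL r2<-Mul1 // r0:9,r1:9,r2:Mul1,r3:2,r4:8
cycle 2: issue MUL r3<-Mul2 // r0:9,r1:9,r2:Mul1,r3:Mul2,r4:8
cycle 3: stall // r0:9,r1:9,r2:Mul1,r3:Mul2,r4:8
cycle 4: stall // r0:9,r1:9,r2:Mul1,r3:Mul2,r4:8
cycle 5: stall // r0:9,r1:9,r2:Mul1,r3:Mul2,r4:8
cycle 6: CDB Mul1=63; issue MUL r4<-Mul1 // r0:9,r1:9,r2:63,r3:Mul2,r4:Mul1
cycle 7: issue SUB r1<-Add1 // r0:9,r1:Add1,r2:63,r3:Mul2,r4:Mul1
cycle 8: stall // r0:9,r1:Add1,r2:63,r3:Mul2,r4:Mul1
cycle 9: stall // r0:9,r1:Add1,r2:63,r3:Mul2,r4:Mul1
cycle 10: CDB Add1=0; stall // r0:9,r1:0,r2:63,r3:Mul2,r4:Mul1
cycle 11: CDB Mul1=3969; issue MUL r1<-Mul1 // r0:9,r1:Mul1,r2:63,r3:Mul2,r4:3969
cycle 12: CDB Mul2=504; issue ADD r0<-Add1 // r0:Add1,r1:Mul1,r2:63,r3:504,r4:3969
cycle 13: issue MUL r3<-Mul2 // r0:Add1,r1:Mul1,r2:63,r3:Mul2,r4:3969
cycle 14: issue ADD r2<-Add2 // r0:Add1,r1:Mul1,r2:Add2,r3:Mul2,r4:3969
cycle 15: issue SUB r3<-Add3 // r0:Add1,r1:Mul1,r2:Add2,r3:Add3,r4:3969
cycle 16: CDB Mul1=35721; stall // r0:Add1,r1:35721,r2:Add2,r3:Add3,r4:3969

STATUS = TAG Add3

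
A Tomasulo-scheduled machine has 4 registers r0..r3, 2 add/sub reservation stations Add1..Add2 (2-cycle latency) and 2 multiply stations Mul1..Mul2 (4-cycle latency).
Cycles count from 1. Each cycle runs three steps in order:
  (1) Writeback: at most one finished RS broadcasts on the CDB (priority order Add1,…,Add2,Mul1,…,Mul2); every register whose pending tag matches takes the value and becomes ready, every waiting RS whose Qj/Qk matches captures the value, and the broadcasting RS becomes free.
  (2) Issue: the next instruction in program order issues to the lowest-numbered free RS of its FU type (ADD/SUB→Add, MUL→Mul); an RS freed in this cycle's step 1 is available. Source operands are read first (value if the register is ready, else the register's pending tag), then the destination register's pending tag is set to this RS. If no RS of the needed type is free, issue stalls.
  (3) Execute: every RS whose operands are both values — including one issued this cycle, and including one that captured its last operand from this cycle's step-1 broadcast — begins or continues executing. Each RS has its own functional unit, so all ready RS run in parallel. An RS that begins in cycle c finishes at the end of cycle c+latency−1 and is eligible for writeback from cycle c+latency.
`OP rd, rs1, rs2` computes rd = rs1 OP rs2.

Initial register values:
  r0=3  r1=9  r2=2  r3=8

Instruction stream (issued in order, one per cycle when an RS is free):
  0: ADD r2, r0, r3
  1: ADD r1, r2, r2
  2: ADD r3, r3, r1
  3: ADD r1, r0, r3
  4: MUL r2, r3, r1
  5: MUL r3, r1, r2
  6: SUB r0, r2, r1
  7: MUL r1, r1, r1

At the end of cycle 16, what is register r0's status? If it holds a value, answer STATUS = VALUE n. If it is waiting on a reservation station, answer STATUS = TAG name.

c1: issue ADD r2<-Add1 | r0:3,r1:9,r2:Add1,r3:8
c2: issue ADD r1<-Add2 | r0:3,r1:Add2,r2:Add1,r3:8
c3: CDB Add1=11; issue ADD r3<-Add1 | r0:3,r1:Add2,r2:11,r3:Add1
c4: stall | r0:3,r1:Add2,r2:11,r3:Add1
c5: CDB Add2=22; issue ADD r1<-Add2 | r0:3,r1:Add2,r2:11,r3:Add1
c6: issue MUL r2<-Mul1 | r0:3,r1:Add2,r2:Mul1,r3:Add1
c7: CDB Add1=30; issue MUL r3<-Mul2 | r0:3,r1:Add2,r2:Mul1,r3:Mul2
c8: issue SUB r0<-Add1 | r0:Add1,r1:Add2,r2:Mul1,r3:Mul2
c9: CDB Add2=33; stall | r0:Add1,r1:33,r2:Mul1,r3:Mul2
c10: stall | r0:Add1,r1:33,r2:Mul1,r3:Mul2
c11: stall | r0:Add1,r1:33,r2:Mul1,r3:Mul2
c12: stall | r0:Add1,r1:33,r2:Mul1,r3:Mul2
c13: CDB Mul1=990; issue MUL r1<-Mul1 | r0:Add1,r1:Mul1,r2:990,r3:Mul2
c14: - | r0:Add1,r1:Mul1,r2:990,r3:Mul2
c15: CDB Add1=957 | r0:957,r1:Mul1,r2:990,r3:Mul2
c16: - | r0:957,r1:Mul1,r2:990,r3:Mul2

STATUS = VALUE 957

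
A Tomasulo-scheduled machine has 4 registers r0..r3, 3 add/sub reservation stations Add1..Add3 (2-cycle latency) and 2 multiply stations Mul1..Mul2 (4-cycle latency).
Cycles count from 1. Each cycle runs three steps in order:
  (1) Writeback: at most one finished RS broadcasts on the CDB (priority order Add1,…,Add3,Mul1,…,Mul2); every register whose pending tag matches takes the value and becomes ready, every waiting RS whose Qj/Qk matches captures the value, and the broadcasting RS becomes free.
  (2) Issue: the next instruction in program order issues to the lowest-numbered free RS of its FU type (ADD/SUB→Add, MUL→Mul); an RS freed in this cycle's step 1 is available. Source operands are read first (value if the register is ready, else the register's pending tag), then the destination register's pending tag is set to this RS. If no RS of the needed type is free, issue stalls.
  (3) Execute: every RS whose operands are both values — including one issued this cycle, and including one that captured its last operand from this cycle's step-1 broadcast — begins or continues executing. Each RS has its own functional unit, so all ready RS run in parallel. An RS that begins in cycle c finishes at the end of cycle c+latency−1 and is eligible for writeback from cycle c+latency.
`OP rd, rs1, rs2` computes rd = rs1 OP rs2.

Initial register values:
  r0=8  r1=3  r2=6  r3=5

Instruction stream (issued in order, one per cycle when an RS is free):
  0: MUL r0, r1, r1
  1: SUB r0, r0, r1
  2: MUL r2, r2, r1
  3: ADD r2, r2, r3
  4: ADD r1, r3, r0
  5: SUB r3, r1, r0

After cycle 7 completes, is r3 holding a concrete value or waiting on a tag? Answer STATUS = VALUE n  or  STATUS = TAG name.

STATUS = TAG Add1

cycle 1: issue MUL r0<-Mul1 // r0:Mul1,r1:3,r2:6,r3:5
cycle 2: issue SUB r0<-Add1 // r0:Add1,r1:3,r2:6,r3:5
cycle 3: issue MUL r2<-Mul2 // r0:Add1,r1:3,r2:Mul2,r3:5
cycle 4: issue ADD r2<-Add2 // r0:Add1,r1:3,r2:Add2,r3:5
cycle 5: CDB Mul1=9; issue ADD r1<-Add3 // r0:Add1,r1:Add3,r2:Add2,r3:5
cycle 6: stall // r0:Add1,r1:Add3,r2:Add2,r3:5
cycle 7: CDB Add1=6; issue SUB r3<-Add1 // r0:6,r1:Add3,r2:Add2,r3:Add1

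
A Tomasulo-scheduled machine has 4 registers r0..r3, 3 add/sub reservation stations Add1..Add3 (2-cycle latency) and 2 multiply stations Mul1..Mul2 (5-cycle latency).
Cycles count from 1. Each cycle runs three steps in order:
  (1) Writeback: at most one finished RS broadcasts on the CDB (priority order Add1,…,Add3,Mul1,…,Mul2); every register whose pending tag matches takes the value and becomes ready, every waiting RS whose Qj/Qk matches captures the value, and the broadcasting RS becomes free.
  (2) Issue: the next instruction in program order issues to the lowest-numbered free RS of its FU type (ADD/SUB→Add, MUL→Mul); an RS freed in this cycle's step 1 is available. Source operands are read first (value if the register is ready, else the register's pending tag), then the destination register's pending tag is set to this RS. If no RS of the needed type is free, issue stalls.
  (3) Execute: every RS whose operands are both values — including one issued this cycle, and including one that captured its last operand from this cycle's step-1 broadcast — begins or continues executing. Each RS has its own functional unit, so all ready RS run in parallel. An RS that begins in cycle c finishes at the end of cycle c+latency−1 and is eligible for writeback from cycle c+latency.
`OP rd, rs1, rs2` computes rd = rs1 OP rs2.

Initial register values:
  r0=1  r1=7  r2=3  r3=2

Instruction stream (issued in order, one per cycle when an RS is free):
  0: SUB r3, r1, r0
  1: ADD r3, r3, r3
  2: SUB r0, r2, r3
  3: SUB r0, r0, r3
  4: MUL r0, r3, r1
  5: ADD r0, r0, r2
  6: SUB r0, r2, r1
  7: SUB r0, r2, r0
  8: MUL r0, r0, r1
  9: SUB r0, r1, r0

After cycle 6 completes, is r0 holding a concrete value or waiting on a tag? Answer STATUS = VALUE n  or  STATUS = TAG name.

cycle 1: issue SUB r3<-Add1 // r0:1,r1:7,r2:3,r3:Add1
cycle 2: issue ADD r3<-Add2 // r0:1,r1:7,r2:3,r3:Add2
cycle 3: CDB Add1=6; issue SUB r0<-Add1 // r0:Add1,r1:7,r2:3,r3:Add2
cycle 4: issue SUB r0<-Add3 // r0:Add3,r1:7,r2:3,r3:Add2
cycle 5: CDB Add2=12; issue MUL r0<-Mul1 // r0:Mul1,r1:7,r2:3,r3:12
cycle 6: issue ADD r0<-Add2 // r0:Add2,r1:7,r2:3,r3:12

STATUS = TAG Add2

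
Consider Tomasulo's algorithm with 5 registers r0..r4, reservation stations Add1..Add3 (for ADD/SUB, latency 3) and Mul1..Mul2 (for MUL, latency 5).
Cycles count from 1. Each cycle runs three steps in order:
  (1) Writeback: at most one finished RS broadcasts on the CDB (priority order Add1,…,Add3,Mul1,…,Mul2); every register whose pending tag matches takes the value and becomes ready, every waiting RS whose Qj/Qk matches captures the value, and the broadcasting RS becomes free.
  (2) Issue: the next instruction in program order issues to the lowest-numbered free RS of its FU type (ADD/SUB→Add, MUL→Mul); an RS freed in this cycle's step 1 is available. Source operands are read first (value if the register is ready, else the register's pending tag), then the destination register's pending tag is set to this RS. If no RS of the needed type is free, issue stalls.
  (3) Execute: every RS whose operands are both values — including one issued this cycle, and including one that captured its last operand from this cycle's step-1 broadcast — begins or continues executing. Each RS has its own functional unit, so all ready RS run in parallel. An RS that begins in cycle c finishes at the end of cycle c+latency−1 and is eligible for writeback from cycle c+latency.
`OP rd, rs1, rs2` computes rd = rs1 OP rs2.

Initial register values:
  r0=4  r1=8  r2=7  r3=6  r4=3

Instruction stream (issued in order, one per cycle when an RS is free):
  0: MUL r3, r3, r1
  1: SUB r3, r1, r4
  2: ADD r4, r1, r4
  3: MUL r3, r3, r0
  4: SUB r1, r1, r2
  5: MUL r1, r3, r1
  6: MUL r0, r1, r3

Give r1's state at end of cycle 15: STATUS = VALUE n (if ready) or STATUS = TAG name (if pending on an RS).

STATUS = VALUE 20

c1: issue MUL r3<-Mul1 | r0:4,r1:8,r2:7,r3:Mul1,r4:3
c2: issue SUB r3<-Add1 | r0:4,r1:8,r2:7,r3:Add1,r4:3
c3: issue ADD r4<-Add2 | r0:4,r1:8,r2:7,r3:Add1,r4:Add2
c4: issue MUL r3<-Mul2 | r0:4,r1:8,r2:7,r3:Mul2,r4:Add2
c5: CDB Add1=5; issue SUB r1<-Add1 | r0:4,r1:Add1,r2:7,r3:Mul2,r4:Add2
c6: CDB Add2=11; stall | r0:4,r1:Add1,r2:7,r3:Mul2,r4:11
c7: CDB Mul1=48; issue MUL r1<-Mul1 | r0:4,r1:Mul1,r2:7,r3:Mul2,r4:11
c8: CDB Add1=1; stall | r0:4,r1:Mul1,r2:7,r3:Mul2,r4:11
c9: stall | r0:4,r1:Mul1,r2:7,r3:Mul2,r4:11
c10: CDB Mul2=20; issue MUL r0<-Mul2 | r0:Mul2,r1:Mul1,r2:7,r3:20,r4:11
c11: - | r0:Mul2,r1:Mul1,r2:7,r3:20,r4:11
c12: - | r0:Mul2,r1:Mul1,r2:7,r3:20,r4:11
c13: - | r0:Mul2,r1:Mul1,r2:7,r3:20,r4:11
c14: - | r0:Mul2,r1:Mul1,r2:7,r3:20,r4:11
c15: CDB Mul1=20 | r0:Mul2,r1:20,r2:7,r3:20,r4:11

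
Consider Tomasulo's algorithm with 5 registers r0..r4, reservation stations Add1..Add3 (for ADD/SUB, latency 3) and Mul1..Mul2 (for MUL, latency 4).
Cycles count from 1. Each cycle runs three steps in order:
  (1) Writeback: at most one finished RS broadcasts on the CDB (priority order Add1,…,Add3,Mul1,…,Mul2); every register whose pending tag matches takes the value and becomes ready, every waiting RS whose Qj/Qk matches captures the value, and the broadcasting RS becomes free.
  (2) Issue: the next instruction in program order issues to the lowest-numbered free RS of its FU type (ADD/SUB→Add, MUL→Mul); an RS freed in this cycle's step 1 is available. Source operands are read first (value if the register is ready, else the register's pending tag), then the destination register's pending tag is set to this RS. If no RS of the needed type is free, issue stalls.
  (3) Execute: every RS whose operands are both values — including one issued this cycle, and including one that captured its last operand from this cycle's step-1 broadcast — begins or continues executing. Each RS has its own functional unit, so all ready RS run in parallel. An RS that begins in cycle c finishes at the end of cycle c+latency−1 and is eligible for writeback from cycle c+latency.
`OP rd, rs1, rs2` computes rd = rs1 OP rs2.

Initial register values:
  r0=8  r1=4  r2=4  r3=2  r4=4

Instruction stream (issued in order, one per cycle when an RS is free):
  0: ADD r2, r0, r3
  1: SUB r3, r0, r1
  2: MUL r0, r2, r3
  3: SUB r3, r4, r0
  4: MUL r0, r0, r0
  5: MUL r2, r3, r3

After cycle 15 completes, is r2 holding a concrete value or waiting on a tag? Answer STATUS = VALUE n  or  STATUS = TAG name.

STATUS = TAG Mul1

cycle 1: issue ADD r2<-Add1 // r0:8,r1:4,r2:Add1,r3:2,r4:4
cycle 2: issue SUB r3<-Add2 // r0:8,r1:4,r2:Add1,r3:Add2,r4:4
cycle 3: issue MUL r0<-Mul1 // r0:Mul1,r1:4,r2:Add1,r3:Add2,r4:4
cycle 4: CDB Add1=10; issue SUB r3<-Add1 // r0:Mul1,r1:4,r2:10,r3:Add1,r4:4
cycle 5: CDB Add2=4; issue MUL r0<-Mul2 // r0:Mul2,r1:4,r2:10,r3:Add1,r4:4
cycle 6: stall // r0:Mul2,r1:4,r2:10,r3:Add1,r4:4
cycle 7: stall // r0:Mul2,r1:4,r2:10,r3:Add1,r4:4
cycle 8: stall // r0:Mul2,r1:4,r2:10,r3:Add1,r4:4
cycle 9: CDB Mul1=40; issue MUL r2<-Mul1 // r0:Mul2,r1:4,r2:Mul1,r3:Add1,r4:4
cycle 10: - // r0:Mul2,r1:4,r2:Mul1,r3:Add1,r4:4
cycle 11: - // r0:Mul2,r1:4,r2:Mul1,r3:Add1,r4:4
cycle 12: CDB Add1=-36 // r0:Mul2,r1:4,r2:Mul1,r3:-36,r4:4
cycle 13: CDB Mul2=1600 // r0:1600,r1:4,r2:Mul1,r3:-36,r4:4
cycle 14: - // r0:1600,r1:4,r2:Mul1,r3:-36,r4:4
cycle 15: - // r0:1600,r1:4,r2:Mul1,r3:-36,r4:4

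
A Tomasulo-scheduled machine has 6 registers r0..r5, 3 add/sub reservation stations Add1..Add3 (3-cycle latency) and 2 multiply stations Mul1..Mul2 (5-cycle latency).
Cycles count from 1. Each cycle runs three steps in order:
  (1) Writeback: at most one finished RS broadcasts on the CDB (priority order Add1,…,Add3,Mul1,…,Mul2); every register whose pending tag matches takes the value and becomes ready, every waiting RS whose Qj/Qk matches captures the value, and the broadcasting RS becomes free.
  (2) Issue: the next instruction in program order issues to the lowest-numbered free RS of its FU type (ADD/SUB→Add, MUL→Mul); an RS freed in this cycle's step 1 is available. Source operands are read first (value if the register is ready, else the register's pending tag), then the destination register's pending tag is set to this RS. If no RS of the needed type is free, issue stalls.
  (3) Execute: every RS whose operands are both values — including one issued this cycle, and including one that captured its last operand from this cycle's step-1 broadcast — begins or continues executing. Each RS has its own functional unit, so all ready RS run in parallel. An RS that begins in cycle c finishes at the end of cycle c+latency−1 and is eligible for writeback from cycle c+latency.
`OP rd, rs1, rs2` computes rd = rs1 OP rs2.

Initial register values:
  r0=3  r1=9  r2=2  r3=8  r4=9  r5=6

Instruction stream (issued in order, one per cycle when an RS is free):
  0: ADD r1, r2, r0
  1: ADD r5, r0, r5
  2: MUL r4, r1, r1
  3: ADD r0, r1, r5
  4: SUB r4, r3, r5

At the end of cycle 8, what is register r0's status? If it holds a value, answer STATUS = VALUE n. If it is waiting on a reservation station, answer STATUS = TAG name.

c1: issue ADD r1<-Add1 | r0:3,r1:Add1,r2:2,r3:8,r4:9,r5:6
c2: issue ADD r5<-Add2 | r0:3,r1:Add1,r2:2,r3:8,r4:9,r5:Add2
c3: issue MUL r4<-Mul1 | r0:3,r1:Add1,r2:2,r3:8,r4:Mul1,r5:Add2
c4: CDB Add1=5; issue ADD r0<-Add1 | r0:Add1,r1:5,r2:2,r3:8,r4:Mul1,r5:Add2
c5: CDB Add2=9; issue SUB r4<-Add2 | r0:Add1,r1:5,r2:2,r3:8,r4:Add2,r5:9
c6: - | r0:Add1,r1:5,r2:2,r3:8,r4:Add2,r5:9
c7: - | r0:Add1,r1:5,r2:2,r3:8,r4:Add2,r5:9
c8: CDB Add1=14 | r0:14,r1:5,r2:2,r3:8,r4:Add2,r5:9

STATUS = VALUE 14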